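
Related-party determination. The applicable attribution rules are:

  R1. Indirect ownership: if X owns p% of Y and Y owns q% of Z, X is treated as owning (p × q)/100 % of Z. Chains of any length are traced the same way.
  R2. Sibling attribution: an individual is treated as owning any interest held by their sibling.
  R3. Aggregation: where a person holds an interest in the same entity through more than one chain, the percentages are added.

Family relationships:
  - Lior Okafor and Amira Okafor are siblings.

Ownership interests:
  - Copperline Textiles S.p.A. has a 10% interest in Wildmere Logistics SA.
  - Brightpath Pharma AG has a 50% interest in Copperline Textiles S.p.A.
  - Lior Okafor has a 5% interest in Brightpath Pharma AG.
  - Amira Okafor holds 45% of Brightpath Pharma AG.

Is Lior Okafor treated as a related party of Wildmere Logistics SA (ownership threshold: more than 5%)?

No

By sibling attribution (R2), Lior Okafor is treated as also owning Amira Okafor's interest in Brightpath Pharma AG, giving 5% + 45% = 50%.
Chain via Brightpath Pharma AG → Copperline Textiles S.p.A. (R1): 50% × 50% × 10% = 2.5% of Wildmere Logistics SA.
2.5% does not exceed the 5% threshold, so Lior is not a related party to Wildmere Logistics SA.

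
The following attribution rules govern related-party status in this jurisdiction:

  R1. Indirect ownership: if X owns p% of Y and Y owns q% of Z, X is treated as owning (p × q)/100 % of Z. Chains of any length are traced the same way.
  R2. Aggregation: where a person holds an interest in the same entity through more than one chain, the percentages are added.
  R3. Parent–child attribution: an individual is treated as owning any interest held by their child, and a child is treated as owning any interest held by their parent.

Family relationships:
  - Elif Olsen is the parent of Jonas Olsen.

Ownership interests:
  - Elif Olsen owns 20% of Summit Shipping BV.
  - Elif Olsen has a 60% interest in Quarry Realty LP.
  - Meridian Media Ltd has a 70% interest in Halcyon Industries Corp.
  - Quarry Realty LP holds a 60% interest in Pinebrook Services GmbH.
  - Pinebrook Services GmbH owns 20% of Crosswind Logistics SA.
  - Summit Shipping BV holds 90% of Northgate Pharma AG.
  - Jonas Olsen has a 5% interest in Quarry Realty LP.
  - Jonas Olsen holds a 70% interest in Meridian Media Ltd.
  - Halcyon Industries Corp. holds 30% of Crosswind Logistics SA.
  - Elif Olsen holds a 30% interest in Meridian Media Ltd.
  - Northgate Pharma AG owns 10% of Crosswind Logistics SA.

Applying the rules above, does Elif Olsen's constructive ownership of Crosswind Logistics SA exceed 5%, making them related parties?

By parent–child attribution (R3), Elif Olsen is treated as also owning Jonas Olsen's interest in Meridian Media Ltd, giving 30% + 70% = 100%.
By parent–child attribution (R3), Elif Olsen is treated as also owning Jonas Olsen's interest in Quarry Realty LP, giving 60% + 5% = 65%.
Chain via Meridian Media Ltd → Halcyon Industries Corp. (R1): 100% × 70% × 30% = 21% of Crosswind Logistics SA.
Chain via Quarry Realty LP → Pinebrook Services GmbH (R1): 65% × 60% × 20% = 7.8% of Crosswind Logistics SA.
Chain via Summit Shipping BV → Northgate Pharma AG (R1): 20% × 90% × 10% = 1.8% of Crosswind Logistics SA.
Aggregating (R2): 21% + 7.8% + 1.8% = 30.6%.
30.6% exceeds the 5% threshold, so Elif is a related party to Crosswind Logistics SA.

Yes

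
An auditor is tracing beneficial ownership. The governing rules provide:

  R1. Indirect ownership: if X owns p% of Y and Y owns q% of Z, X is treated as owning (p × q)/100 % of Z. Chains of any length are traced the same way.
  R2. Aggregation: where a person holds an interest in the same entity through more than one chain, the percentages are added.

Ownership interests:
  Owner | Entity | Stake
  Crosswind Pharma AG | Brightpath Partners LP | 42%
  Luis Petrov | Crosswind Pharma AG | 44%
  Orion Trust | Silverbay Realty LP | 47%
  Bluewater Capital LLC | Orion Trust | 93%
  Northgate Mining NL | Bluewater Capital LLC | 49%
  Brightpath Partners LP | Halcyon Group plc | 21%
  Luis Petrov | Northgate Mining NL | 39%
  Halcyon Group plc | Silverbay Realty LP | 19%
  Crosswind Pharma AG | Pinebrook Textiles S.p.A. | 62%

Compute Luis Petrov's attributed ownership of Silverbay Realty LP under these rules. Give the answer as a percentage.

Chain via Crosswind Pharma AG → Brightpath Partners LP → Halcyon Group plc (R1): 44% × 42% × 21% × 19% = 0.737352% of Silverbay Realty LP.
Chain via Northgate Mining NL → Bluewater Capital LLC → Orion Trust (R1): 39% × 49% × 93% × 47% = 8.352981% of Silverbay Realty LP.
Aggregating (R2): 0.737352% + 8.352981% = 9.090333%.

9.090333%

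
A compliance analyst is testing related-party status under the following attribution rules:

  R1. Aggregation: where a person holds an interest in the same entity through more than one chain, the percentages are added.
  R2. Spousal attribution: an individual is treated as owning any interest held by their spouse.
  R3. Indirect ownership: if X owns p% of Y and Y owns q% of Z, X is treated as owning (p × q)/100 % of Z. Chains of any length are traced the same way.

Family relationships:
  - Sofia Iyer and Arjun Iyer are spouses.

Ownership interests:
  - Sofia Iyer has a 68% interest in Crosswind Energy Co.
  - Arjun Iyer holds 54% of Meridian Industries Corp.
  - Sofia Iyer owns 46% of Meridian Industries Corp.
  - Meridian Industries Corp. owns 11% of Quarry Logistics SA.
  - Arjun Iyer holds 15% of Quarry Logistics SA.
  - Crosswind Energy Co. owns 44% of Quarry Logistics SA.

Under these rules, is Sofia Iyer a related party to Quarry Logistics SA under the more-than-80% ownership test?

By spousal attribution (R2), Sofia Iyer is treated as also owning Arjun Iyer's interest in Meridian Industries Corp, giving 46% + 54% = 100%.
By spousal attribution (R2), Sofia Iyer is treated as owning Arjun Iyer's 15% interest in Quarry Logistics SA.
Chain via Meridian Industries Corp. (R3): 100% × 11% = 11% of Quarry Logistics SA.
Chain via Crosswind Energy Co. (R3): 68% × 44% = 29.92% of Quarry Logistics SA.
Direct interest in Quarry Logistics SA: 15%.
Aggregating (R1): 11% + 29.92% + 15% = 55.92%.
55.92% does not exceed the 80% threshold, so Sofia is not a related party to Quarry Logistics SA.

No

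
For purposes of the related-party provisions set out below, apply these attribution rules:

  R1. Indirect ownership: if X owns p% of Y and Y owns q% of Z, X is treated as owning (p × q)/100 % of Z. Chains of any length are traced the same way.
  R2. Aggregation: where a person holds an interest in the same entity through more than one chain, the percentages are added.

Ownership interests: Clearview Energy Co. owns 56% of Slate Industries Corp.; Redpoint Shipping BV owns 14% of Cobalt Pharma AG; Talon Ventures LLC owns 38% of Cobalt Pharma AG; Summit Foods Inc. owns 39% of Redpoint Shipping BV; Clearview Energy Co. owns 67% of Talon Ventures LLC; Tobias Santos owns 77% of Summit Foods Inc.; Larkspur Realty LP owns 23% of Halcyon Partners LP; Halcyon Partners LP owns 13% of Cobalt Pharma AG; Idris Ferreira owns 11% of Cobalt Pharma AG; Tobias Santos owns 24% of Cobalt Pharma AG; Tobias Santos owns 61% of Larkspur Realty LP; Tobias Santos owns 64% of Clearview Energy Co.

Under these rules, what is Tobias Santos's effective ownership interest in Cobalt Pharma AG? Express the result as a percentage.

46.3225%

Chain via Summit Foods Inc. → Redpoint Shipping BV (R1): 77% × 39% × 14% = 4.2042% of Cobalt Pharma AG.
Chain via Larkspur Realty LP → Halcyon Partners LP (R1): 61% × 23% × 13% = 1.8239% of Cobalt Pharma AG.
Chain via Clearview Energy Co. → Talon Ventures LLC (R1): 64% × 67% × 38% = 16.2944% of Cobalt Pharma AG.
Direct interest in Cobalt Pharma AG: 24%.
Aggregating (R2): 4.2042% + 1.8239% + 16.2944% + 24% = 46.3225%.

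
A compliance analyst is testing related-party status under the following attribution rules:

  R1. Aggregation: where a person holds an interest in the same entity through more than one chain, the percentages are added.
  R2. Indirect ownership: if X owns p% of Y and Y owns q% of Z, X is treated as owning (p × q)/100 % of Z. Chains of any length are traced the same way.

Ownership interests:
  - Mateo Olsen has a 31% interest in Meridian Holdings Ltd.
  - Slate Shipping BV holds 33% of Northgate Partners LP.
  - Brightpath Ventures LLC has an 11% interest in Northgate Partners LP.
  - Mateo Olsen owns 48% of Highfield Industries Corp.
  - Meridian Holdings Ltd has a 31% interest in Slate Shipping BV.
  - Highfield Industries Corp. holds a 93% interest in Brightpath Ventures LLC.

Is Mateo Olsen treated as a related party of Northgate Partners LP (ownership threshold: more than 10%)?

Chain via Meridian Holdings Ltd → Slate Shipping BV (R2): 31% × 31% × 33% = 3.1713% of Northgate Partners LP.
Chain via Highfield Industries Corp. → Brightpath Ventures LLC (R2): 48% × 93% × 11% = 4.9104% of Northgate Partners LP.
Aggregating (R1): 3.1713% + 4.9104% = 8.0817%.
8.0817% does not exceed the 10% threshold, so Mateo is not a related party to Northgate Partners LP.

No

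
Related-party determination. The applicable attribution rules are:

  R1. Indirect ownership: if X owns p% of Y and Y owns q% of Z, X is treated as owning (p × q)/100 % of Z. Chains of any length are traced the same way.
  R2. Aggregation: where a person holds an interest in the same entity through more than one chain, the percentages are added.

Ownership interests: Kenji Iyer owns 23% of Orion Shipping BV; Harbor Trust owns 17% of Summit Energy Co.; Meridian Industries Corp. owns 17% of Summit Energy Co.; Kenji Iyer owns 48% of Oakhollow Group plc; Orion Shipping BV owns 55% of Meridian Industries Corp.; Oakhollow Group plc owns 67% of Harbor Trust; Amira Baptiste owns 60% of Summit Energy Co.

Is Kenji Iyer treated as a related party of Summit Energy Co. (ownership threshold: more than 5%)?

Chain via Oakhollow Group plc → Harbor Trust (R1): 48% × 67% × 17% = 5.4672% of Summit Energy Co.
Chain via Orion Shipping BV → Meridian Industries Corp. (R1): 23% × 55% × 17% = 2.1505% of Summit Energy Co.
Aggregating (R2): 5.4672% + 2.1505% = 7.6177%.
7.6177% exceeds the 5% threshold, so Kenji is a related party to Summit Energy Co.

Yes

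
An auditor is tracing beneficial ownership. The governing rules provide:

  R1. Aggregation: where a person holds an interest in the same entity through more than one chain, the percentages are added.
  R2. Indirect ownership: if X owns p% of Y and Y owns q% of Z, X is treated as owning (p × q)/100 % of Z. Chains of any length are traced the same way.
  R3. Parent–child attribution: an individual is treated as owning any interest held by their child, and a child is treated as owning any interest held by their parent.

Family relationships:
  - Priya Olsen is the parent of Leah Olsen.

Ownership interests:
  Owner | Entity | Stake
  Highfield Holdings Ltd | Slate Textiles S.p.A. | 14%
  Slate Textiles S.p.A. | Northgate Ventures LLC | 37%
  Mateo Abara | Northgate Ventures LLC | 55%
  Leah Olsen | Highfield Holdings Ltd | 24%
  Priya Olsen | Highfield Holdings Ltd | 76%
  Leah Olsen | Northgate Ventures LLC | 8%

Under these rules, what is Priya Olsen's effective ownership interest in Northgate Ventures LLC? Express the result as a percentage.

13.18%

By parent–child attribution (R3), Priya Olsen is treated as also owning Leah Olsen's interest in Highfield Holdings Ltd, giving 76% + 24% = 100%.
By parent–child attribution (R3), Priya Olsen is treated as owning Leah Olsen's 8% interest in Northgate Ventures LLC.
Chain via Highfield Holdings Ltd → Slate Textiles S.p.A. (R2): 100% × 14% × 37% = 5.18% of Northgate Ventures LLC.
Direct interest in Northgate Ventures LLC: 8%.
Aggregating (R1): 5.18% + 8% = 13.18%.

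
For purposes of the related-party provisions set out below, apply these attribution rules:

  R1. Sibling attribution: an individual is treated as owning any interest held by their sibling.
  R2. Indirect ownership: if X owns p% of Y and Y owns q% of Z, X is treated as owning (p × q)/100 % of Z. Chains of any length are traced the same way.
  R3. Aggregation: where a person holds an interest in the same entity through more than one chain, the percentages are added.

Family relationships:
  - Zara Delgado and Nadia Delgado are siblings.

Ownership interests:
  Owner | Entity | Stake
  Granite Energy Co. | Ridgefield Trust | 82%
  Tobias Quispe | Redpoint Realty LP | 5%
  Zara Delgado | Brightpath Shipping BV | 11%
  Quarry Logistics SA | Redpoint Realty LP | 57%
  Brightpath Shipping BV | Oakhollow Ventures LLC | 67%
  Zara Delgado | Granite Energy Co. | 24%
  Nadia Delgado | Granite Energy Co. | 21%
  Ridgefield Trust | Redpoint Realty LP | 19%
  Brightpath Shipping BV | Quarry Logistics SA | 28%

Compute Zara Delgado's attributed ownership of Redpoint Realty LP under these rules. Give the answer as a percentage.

By sibling attribution (R1), Zara Delgado is treated as also owning Nadia Delgado's interest in Granite Energy Co, giving 24% + 21% = 45%.
Chain via Granite Energy Co. → Ridgefield Trust (R2): 45% × 82% × 19% = 7.011% of Redpoint Realty LP.
Chain via Brightpath Shipping BV → Quarry Logistics SA (R2): 11% × 28% × 57% = 1.7556% of Redpoint Realty LP.
Aggregating (R3): 7.011% + 1.7556% = 8.7666%.

8.7666%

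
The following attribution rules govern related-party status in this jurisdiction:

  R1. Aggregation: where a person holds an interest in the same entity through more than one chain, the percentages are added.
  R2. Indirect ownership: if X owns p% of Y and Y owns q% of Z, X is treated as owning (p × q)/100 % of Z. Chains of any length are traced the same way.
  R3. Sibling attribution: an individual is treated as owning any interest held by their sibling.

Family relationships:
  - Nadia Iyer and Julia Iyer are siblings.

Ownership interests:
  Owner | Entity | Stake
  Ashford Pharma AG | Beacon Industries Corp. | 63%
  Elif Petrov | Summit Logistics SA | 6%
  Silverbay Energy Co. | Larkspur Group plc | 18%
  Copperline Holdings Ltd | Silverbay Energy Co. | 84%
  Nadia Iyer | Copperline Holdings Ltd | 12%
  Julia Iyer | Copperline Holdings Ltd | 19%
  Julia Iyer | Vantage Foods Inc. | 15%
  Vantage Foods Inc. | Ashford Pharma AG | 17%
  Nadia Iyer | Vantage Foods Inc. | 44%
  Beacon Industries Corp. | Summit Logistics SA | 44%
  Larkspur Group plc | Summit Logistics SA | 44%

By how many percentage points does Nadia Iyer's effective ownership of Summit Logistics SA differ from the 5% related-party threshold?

By sibling attribution (R3), Nadia Iyer is treated as also owning Julia Iyer's interest in Copperline Holdings Ltd, giving 12% + 19% = 31%.
By sibling attribution (R3), Nadia Iyer is treated as also owning Julia Iyer's interest in Vantage Foods Inc, giving 44% + 15% = 59%.
Chain via Copperline Holdings Ltd → Silverbay Energy Co. → Larkspur Group plc (R2): 31% × 84% × 18% × 44% = 2.062368% of Summit Logistics SA.
Chain via Vantage Foods Inc. → Ashford Pharma AG → Beacon Industries Corp. (R2): 59% × 17% × 63% × 44% = 2.780316% of Summit Logistics SA.
Aggregating (R1): 2.062368% + 2.780316% = 4.842684%.
4.842684% falls short of the 5% threshold by 0.157316 percentage points.

0.157316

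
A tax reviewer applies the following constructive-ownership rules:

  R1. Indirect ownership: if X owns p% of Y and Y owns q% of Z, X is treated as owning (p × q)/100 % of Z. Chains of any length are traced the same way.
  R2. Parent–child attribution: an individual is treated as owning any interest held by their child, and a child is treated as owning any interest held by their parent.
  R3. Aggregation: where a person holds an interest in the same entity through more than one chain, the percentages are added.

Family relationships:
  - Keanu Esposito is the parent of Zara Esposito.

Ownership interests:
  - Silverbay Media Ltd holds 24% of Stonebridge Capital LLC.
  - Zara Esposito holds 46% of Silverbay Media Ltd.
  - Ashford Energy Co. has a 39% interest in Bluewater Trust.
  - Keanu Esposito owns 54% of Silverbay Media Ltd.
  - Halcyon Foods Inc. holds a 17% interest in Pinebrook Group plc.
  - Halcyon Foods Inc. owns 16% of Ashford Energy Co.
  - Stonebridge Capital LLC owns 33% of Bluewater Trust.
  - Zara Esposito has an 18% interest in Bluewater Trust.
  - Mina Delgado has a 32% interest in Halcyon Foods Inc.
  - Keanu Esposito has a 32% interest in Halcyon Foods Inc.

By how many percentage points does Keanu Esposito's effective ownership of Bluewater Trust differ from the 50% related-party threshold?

By parent–child attribution (R2), Keanu Esposito is treated as also owning Zara Esposito's interest in Silverbay Media Ltd, giving 54% + 46% = 100%.
By parent–child attribution (R2), Keanu Esposito is treated as owning Zara Esposito's 18% interest in Bluewater Trust.
Chain via Halcyon Foods Inc. → Ashford Energy Co. (R1): 32% × 16% × 39% = 1.9968% of Bluewater Trust.
Chain via Silverbay Media Ltd → Stonebridge Capital LLC (R1): 100% × 24% × 33% = 7.92% of Bluewater Trust.
Direct interest in Bluewater Trust: 18%.
Aggregating (R3): 1.9968% + 7.92% + 18% = 27.9168%.
27.9168% falls short of the 50% threshold by 22.0832 percentage points.

22.0832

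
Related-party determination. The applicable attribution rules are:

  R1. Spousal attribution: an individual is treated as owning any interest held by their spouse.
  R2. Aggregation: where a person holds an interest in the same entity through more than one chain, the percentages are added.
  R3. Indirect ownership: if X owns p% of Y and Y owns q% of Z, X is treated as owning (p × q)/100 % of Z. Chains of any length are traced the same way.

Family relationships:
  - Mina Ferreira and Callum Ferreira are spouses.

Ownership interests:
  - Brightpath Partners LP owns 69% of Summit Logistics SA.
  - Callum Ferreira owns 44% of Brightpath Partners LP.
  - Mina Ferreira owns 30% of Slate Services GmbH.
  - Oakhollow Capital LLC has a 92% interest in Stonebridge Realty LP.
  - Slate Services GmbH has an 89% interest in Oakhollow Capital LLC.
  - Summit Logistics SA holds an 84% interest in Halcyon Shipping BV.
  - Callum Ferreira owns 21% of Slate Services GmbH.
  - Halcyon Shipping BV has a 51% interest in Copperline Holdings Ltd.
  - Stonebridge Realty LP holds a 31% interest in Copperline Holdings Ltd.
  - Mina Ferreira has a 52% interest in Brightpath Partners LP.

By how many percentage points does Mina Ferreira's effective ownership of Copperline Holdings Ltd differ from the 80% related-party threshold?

By spousal attribution (R1), Mina Ferreira is treated as also owning Callum Ferreira's interest in Slate Services GmbH, giving 30% + 21% = 51%.
By spousal attribution (R1), Mina Ferreira is treated as also owning Callum Ferreira's interest in Brightpath Partners LP, giving 52% + 44% = 96%.
Chain via Slate Services GmbH → Oakhollow Capital LLC → Stonebridge Realty LP (R3): 51% × 89% × 92% × 31% = 12.945228% of Copperline Holdings Ltd.
Chain via Brightpath Partners LP → Summit Logistics SA → Halcyon Shipping BV (R3): 96% × 69% × 84% × 51% = 28.377216% of Copperline Holdings Ltd.
Aggregating (R2): 12.945228% + 28.377216% = 41.322444%.
41.322444% falls short of the 80% threshold by 38.677556 percentage points.

38.677556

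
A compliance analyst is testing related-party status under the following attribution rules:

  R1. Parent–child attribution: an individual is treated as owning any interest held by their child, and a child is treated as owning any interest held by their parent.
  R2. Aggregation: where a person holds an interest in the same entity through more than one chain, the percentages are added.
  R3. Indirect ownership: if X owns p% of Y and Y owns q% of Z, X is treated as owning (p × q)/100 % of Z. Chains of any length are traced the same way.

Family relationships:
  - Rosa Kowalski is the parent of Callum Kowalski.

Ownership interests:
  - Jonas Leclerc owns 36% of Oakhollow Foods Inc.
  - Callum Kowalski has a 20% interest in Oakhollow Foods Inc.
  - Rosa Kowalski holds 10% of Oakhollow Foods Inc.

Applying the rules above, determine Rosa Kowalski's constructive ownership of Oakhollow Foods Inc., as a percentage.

By parent–child attribution (R1), Rosa Kowalski is treated as also owning Callum Kowalski's interest in Oakhollow Foods Inc, giving 10% + 20% = 30%.
Direct interest in Oakhollow Foods Inc: 30%.

30%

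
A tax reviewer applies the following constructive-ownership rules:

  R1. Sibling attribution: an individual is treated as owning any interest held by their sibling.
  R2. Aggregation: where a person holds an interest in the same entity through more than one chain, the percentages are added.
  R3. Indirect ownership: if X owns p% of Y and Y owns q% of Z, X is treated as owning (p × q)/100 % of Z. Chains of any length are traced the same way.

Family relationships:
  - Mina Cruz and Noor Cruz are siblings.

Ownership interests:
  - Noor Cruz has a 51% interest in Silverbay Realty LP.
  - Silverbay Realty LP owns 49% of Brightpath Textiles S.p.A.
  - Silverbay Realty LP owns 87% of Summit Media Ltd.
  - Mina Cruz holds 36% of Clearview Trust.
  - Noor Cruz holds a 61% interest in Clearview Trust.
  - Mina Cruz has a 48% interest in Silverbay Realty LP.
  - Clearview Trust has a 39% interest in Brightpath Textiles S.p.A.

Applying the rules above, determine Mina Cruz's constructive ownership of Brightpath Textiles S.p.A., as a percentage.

By sibling attribution (R1), Mina Cruz is treated as also owning Noor Cruz's interest in Clearview Trust, giving 36% + 61% = 97%.
By sibling attribution (R1), Mina Cruz is treated as also owning Noor Cruz's interest in Silverbay Realty LP, giving 48% + 51% = 99%.
Chain via Clearview Trust (R3): 97% × 39% = 37.83% of Brightpath Textiles S.p.A.
Chain via Silverbay Realty LP (R3): 99% × 49% = 48.51% of Brightpath Textiles S.p.A.
Aggregating (R2): 37.83% + 48.51% = 86.34%.

86.34%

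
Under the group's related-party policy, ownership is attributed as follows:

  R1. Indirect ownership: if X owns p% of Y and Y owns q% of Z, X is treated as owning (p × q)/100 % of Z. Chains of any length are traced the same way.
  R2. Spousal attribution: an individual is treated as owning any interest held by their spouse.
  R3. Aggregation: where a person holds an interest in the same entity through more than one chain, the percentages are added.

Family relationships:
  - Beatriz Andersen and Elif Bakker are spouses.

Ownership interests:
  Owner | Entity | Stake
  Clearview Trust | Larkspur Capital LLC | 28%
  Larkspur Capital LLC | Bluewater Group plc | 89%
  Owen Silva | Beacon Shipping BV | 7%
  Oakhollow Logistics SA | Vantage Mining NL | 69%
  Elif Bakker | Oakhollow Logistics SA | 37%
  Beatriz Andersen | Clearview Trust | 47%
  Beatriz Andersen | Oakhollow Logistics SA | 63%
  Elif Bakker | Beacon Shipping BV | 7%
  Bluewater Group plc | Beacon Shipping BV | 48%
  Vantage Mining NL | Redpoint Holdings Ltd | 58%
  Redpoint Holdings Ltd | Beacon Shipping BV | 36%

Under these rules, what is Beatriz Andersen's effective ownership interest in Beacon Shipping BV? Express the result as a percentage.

27.029152%

By spousal attribution (R2), Beatriz Andersen is treated as also owning Elif Bakker's interest in Oakhollow Logistics SA, giving 63% + 37% = 100%.
By spousal attribution (R2), Beatriz Andersen is treated as owning Elif Bakker's 7% interest in Beacon Shipping BV.
Chain via Clearview Trust → Larkspur Capital LLC → Bluewater Group plc (R1): 47% × 28% × 89% × 48% = 5.621952% of Beacon Shipping BV.
Chain via Oakhollow Logistics SA → Vantage Mining NL → Redpoint Holdings Ltd (R1): 100% × 69% × 58% × 36% = 14.4072% of Beacon Shipping BV.
Direct interest in Beacon Shipping BV: 7%.
Aggregating (R3): 5.621952% + 14.4072% + 7% = 27.029152%.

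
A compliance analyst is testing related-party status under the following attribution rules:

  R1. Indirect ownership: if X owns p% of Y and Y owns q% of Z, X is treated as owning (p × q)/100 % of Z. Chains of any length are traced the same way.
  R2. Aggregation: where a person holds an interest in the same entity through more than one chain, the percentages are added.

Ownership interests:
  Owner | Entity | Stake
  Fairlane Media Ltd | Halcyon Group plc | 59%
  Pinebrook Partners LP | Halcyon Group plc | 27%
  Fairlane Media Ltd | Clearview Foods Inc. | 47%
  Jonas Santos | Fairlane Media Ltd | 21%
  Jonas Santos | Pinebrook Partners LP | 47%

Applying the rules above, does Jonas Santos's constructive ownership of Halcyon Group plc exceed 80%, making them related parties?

No

Chain via Pinebrook Partners LP (R1): 47% × 27% = 12.69% of Halcyon Group plc.
Chain via Fairlane Media Ltd (R1): 21% × 59% = 12.39% of Halcyon Group plc.
Aggregating (R2): 12.69% + 12.39% = 25.08%.
25.08% does not exceed the 80% threshold, so Jonas is not a related party to Halcyon Group plc.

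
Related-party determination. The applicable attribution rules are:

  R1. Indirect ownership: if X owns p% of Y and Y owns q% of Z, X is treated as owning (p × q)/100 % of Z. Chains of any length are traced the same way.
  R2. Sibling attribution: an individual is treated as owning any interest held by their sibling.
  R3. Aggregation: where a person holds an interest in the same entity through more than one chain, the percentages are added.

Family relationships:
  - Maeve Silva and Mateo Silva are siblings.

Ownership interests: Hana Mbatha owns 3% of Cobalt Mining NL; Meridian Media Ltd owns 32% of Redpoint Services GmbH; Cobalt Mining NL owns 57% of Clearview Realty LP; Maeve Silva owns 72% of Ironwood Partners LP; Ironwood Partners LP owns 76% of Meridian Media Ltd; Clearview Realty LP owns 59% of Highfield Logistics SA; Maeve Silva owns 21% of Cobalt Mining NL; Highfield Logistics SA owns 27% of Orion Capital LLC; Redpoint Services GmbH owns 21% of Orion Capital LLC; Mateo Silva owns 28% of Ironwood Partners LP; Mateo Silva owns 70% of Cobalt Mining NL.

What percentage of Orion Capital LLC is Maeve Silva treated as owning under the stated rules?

13.370091%

By sibling attribution (R2), Maeve Silva is treated as also owning Mateo Silva's interest in Ironwood Partners LP, giving 72% + 28% = 100%.
By sibling attribution (R2), Maeve Silva is treated as also owning Mateo Silva's interest in Cobalt Mining NL, giving 21% + 70% = 91%.
Chain via Ironwood Partners LP → Meridian Media Ltd → Redpoint Services GmbH (R1): 100% × 76% × 32% × 21% = 5.1072% of Orion Capital LLC.
Chain via Cobalt Mining NL → Clearview Realty LP → Highfield Logistics SA (R1): 91% × 57% × 59% × 27% = 8.262891% of Orion Capital LLC.
Aggregating (R3): 5.1072% + 8.262891% = 13.370091%.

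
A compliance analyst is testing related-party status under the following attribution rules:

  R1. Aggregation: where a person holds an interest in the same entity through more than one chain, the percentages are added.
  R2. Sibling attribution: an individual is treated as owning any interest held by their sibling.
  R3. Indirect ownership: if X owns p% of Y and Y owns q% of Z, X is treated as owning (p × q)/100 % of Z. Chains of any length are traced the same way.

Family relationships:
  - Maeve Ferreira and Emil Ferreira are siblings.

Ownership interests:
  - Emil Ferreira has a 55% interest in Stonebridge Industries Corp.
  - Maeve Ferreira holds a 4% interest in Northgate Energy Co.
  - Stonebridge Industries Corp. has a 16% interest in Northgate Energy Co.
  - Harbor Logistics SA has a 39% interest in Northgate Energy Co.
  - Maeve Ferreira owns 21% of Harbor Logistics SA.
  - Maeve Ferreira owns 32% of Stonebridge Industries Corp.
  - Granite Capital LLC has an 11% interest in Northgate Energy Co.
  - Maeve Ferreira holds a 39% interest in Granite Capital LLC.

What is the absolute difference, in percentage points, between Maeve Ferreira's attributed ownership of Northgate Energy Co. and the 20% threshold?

By sibling attribution (R2), Maeve Ferreira is treated as also owning Emil Ferreira's interest in Stonebridge Industries Corp, giving 32% + 55% = 87%.
Chain via Harbor Logistics SA (R3): 21% × 39% = 8.19% of Northgate Energy Co.
Chain via Granite Capital LLC (R3): 39% × 11% = 4.29% of Northgate Energy Co.
Chain via Stonebridge Industries Corp. (R3): 87% × 16% = 13.92% of Northgate Energy Co.
Direct interest in Northgate Energy Co: 4%.
Aggregating (R1): 8.19% + 4.29% + 13.92% + 4% = 30.4%.
30.4% exceeds the 20% threshold by 10.4 percentage points.

10.4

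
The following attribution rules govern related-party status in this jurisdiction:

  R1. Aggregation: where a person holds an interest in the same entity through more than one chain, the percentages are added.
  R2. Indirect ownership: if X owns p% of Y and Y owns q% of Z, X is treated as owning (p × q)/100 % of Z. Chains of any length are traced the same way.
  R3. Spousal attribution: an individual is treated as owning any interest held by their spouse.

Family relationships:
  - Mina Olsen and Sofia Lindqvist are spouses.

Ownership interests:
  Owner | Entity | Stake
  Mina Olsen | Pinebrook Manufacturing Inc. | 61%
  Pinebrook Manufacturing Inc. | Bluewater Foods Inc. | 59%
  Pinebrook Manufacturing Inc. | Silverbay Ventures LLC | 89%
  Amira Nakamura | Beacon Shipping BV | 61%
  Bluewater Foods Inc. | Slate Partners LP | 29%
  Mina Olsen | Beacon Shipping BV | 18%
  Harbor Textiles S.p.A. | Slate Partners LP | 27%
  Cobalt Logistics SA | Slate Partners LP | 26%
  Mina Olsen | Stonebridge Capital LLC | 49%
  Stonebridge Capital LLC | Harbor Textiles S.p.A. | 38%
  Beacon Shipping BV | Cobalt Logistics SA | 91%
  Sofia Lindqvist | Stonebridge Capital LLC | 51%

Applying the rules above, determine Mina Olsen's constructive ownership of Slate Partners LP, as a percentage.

By spousal attribution (R3), Mina Olsen is treated as also owning Sofia Lindqvist's interest in Stonebridge Capital LLC, giving 49% + 51% = 100%.
Chain via Beacon Shipping BV → Cobalt Logistics SA (R2): 18% × 91% × 26% = 4.2588% of Slate Partners LP.
Chain via Pinebrook Manufacturing Inc. → Bluewater Foods Inc. (R2): 61% × 59% × 29% = 10.4371% of Slate Partners LP.
Chain via Stonebridge Capital LLC → Harbor Textiles S.p.A. (R2): 100% × 38% × 27% = 10.26% of Slate Partners LP.
Aggregating (R1): 4.2588% + 10.4371% + 10.26% = 24.9559%.

24.9559%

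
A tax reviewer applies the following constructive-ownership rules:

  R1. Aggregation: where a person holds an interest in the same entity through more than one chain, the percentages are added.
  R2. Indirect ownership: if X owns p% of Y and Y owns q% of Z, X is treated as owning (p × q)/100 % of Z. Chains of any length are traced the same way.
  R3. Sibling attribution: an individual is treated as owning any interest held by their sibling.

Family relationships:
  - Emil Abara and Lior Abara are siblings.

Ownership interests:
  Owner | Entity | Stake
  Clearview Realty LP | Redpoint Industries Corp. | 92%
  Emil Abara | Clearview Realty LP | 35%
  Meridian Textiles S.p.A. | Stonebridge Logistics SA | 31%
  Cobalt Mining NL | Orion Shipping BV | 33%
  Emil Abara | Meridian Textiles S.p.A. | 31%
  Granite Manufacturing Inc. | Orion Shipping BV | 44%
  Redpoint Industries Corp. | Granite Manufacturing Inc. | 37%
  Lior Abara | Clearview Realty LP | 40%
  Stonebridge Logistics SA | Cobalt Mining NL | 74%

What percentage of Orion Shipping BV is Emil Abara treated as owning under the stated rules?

13.579962%

By sibling attribution (R3), Emil Abara is treated as also owning Lior Abara's interest in Clearview Realty LP, giving 35% + 40% = 75%.
Chain via Clearview Realty LP → Redpoint Industries Corp. → Granite Manufacturing Inc. (R2): 75% × 92% × 37% × 44% = 11.2332% of Orion Shipping BV.
Chain via Meridian Textiles S.p.A. → Stonebridge Logistics SA → Cobalt Mining NL (R2): 31% × 31% × 74% × 33% = 2.346762% of Orion Shipping BV.
Aggregating (R1): 11.2332% + 2.346762% = 13.579962%.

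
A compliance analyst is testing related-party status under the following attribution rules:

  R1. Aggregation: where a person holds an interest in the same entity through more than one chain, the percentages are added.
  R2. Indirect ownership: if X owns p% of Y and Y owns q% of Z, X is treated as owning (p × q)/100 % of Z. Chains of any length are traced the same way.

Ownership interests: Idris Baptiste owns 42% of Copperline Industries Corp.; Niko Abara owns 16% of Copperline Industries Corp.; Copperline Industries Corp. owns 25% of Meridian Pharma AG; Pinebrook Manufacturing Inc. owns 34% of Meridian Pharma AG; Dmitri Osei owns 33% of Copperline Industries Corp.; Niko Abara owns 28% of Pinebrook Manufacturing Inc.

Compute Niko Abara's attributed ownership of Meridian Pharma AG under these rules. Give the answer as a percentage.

13.52%

Chain via Pinebrook Manufacturing Inc. (R2): 28% × 34% = 9.52% of Meridian Pharma AG.
Chain via Copperline Industries Corp. (R2): 16% × 25% = 4% of Meridian Pharma AG.
Aggregating (R1): 9.52% + 4% = 13.52%.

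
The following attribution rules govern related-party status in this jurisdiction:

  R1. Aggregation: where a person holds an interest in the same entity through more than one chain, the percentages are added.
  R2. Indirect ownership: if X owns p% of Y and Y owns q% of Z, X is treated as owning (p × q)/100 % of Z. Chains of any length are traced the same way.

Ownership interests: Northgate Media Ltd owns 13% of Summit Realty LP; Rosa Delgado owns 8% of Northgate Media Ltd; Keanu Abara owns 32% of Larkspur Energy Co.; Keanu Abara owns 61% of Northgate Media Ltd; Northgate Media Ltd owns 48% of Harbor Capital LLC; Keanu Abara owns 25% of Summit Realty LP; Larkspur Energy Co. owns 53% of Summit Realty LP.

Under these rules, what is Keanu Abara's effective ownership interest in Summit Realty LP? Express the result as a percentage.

49.89%

Chain via Northgate Media Ltd (R2): 61% × 13% = 7.93% of Summit Realty LP.
Chain via Larkspur Energy Co. (R2): 32% × 53% = 16.96% of Summit Realty LP.
Direct interest in Summit Realty LP: 25%.
Aggregating (R1): 7.93% + 16.96% + 25% = 49.89%.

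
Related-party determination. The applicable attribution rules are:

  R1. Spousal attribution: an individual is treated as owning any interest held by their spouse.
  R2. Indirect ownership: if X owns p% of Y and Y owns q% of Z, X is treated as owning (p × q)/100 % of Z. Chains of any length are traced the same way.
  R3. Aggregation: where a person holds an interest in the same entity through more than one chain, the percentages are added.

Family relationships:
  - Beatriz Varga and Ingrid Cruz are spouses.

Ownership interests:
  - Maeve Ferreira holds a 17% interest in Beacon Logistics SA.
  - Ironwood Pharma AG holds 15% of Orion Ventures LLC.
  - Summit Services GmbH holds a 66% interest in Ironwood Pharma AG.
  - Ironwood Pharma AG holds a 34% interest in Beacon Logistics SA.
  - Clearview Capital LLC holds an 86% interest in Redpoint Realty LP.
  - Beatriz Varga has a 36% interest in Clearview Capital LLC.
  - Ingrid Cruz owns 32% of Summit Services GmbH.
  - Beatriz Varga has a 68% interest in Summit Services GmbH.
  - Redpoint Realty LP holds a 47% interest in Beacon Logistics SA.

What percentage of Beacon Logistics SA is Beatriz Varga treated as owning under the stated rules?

36.9912%

By spousal attribution (R1), Beatriz Varga is treated as also owning Ingrid Cruz's interest in Summit Services GmbH, giving 68% + 32% = 100%.
Chain via Summit Services GmbH → Ironwood Pharma AG (R2): 100% × 66% × 34% = 22.44% of Beacon Logistics SA.
Chain via Clearview Capital LLC → Redpoint Realty LP (R2): 36% × 86% × 47% = 14.5512% of Beacon Logistics SA.
Aggregating (R3): 22.44% + 14.5512% = 36.9912%.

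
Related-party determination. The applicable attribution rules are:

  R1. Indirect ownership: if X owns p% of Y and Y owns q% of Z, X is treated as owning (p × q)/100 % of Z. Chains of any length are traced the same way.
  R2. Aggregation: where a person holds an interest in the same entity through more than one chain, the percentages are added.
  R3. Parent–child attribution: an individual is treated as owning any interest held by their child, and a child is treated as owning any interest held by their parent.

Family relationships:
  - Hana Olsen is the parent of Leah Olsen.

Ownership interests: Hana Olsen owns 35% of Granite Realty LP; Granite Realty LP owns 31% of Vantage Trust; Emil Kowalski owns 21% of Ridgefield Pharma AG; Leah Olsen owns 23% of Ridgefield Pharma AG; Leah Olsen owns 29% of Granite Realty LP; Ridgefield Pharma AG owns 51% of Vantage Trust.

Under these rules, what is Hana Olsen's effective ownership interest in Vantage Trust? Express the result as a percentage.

31.57%

By parent–child attribution (R3), Hana Olsen is treated as also owning Leah Olsen's interest in Granite Realty LP, giving 35% + 29% = 64%.
By parent–child attribution (R3), Hana Olsen is treated as owning Leah Olsen's 23% interest in Ridgefield Pharma AG.
Chain via Granite Realty LP (R1): 64% × 31% = 19.84% of Vantage Trust.
Chain via Ridgefield Pharma AG (R1): 23% × 51% = 11.73% of Vantage Trust.
Aggregating (R2): 19.84% + 11.73% = 31.57%.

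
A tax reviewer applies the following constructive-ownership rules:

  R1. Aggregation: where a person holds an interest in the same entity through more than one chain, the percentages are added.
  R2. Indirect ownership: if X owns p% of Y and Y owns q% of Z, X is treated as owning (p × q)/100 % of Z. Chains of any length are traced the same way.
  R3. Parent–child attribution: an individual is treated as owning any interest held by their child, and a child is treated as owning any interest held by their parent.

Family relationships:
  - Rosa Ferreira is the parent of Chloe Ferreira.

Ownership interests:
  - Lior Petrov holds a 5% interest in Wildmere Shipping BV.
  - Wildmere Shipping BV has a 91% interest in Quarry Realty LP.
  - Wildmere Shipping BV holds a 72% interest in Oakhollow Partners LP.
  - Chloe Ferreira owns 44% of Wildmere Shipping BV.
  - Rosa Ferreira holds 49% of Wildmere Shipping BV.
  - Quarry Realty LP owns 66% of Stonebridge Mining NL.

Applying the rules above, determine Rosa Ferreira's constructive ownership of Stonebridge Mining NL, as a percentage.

55.8558%

By parent–child attribution (R3), Rosa Ferreira is treated as also owning Chloe Ferreira's interest in Wildmere Shipping BV, giving 49% + 44% = 93%.
Chain via Wildmere Shipping BV → Quarry Realty LP (R2): 93% × 91% × 66% = 55.8558% of Stonebridge Mining NL.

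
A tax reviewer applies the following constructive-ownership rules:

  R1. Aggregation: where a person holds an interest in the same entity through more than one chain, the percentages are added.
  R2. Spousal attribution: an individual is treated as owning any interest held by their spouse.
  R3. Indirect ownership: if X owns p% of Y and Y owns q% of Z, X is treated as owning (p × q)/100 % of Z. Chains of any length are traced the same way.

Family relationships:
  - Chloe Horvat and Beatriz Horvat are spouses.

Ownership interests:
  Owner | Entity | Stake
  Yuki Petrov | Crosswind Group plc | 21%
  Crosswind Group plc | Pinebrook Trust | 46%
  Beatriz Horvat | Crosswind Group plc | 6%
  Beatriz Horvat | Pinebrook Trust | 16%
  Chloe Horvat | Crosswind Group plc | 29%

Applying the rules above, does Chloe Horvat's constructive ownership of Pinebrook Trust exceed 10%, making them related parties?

By spousal attribution (R2), Chloe Horvat is treated as also owning Beatriz Horvat's interest in Crosswind Group plc, giving 29% + 6% = 35%.
By spousal attribution (R2), Chloe Horvat is treated as owning Beatriz Horvat's 16% interest in Pinebrook Trust.
Chain via Crosswind Group plc (R3): 35% × 46% = 16.1% of Pinebrook Trust.
Direct interest in Pinebrook Trust: 16%.
Aggregating (R1): 16.1% + 16% = 32.1%.
32.1% exceeds the 10% threshold, so Chloe is a related party to Pinebrook Trust.

Yes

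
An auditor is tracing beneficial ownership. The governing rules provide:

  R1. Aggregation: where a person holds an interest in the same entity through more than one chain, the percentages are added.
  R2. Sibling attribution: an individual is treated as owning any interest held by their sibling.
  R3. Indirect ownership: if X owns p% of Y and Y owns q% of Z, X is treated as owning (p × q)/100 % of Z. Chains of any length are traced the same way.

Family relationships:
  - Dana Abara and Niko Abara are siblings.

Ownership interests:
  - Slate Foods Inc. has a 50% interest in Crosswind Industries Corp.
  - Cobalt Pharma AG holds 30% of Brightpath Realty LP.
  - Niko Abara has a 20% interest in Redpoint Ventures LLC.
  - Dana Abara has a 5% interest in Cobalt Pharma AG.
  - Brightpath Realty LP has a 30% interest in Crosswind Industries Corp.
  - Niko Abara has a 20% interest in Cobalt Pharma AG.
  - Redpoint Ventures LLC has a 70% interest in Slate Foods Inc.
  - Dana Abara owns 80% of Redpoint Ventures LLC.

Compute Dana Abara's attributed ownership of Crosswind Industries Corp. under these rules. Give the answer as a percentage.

37.25%

By sibling attribution (R2), Dana Abara is treated as also owning Niko Abara's interest in Cobalt Pharma AG, giving 5% + 20% = 25%.
By sibling attribution (R2), Dana Abara is treated as also owning Niko Abara's interest in Redpoint Ventures LLC, giving 80% + 20% = 100%.
Chain via Cobalt Pharma AG → Brightpath Realty LP (R3): 25% × 30% × 30% = 2.25% of Crosswind Industries Corp.
Chain via Redpoint Ventures LLC → Slate Foods Inc. (R3): 100% × 70% × 50% = 35% of Crosswind Industries Corp.
Aggregating (R1): 2.25% + 35% = 37.25%.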